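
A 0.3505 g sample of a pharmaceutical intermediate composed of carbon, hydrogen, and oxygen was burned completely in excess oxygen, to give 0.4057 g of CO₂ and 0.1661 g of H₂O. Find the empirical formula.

mol C = 0.4057 g CO₂ ÷ 44.009 g/mol = 0.0092186 mol
mol H = 2 × 0.1661 g H₂O ÷ 18.015 g/mol = 0.018440 mol
mass O = 0.3505 − (0.11072 + 0.018588) = 0.22119 g → mol O = 0.22119 ÷ 15.999 = 0.013825 mol
Divide by the smallest (0.0092186 mol): C 1.000, H 2.000, O 1.500
Multiplying each by 2 gives whole numbers: C 2.00, H 4.00, O 3.00

C2H4O3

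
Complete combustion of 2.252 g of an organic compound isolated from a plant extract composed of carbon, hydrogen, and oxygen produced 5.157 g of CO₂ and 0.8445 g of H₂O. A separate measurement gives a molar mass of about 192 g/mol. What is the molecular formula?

C10H8O4

mol C = 5.157 g CO₂ ÷ 44.009 g/mol = 0.11718 mol
mol H = 2 × 0.8445 g H₂O ÷ 18.015 g/mol = 0.093755 mol
mass O = 2.252 − (1.4075 + 0.094505) = 0.75004 g → mol O = 0.75004 ÷ 15.999 = 0.046880 mol
Divide by the smallest (0.046880 mol): C 2.500, H 2.000, O 1.000
Multiplying each by 2 gives whole numbers: C 5.00, H 4.00, O 2.00
Empirical formula: C5H4O2
Empirical-formula mass = 96.08 g/mol; 192 ÷ 96.08 ≈ 2, so the molecular formula is C10H8O4.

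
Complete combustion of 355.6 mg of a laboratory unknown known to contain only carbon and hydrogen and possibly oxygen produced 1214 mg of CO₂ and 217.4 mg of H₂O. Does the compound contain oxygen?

no

mol C = 1.214 g CO₂ ÷ 44.009 g/mol = 0.027585 mol
mol H = 2 × 0.2174 g H₂O ÷ 18.015 g/mol = 0.024135 mol
C and H together account for 0.35566 g — essentially the entire 0.3556 g sample — so the compound contains no oxygen.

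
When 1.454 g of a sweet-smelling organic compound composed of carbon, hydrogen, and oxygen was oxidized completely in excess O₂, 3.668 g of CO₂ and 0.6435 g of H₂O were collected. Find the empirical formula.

C7H6O2

mol C = 3.668 g CO₂ ÷ 44.009 g/mol = 0.083347 mol
mol H = 2 × 0.6435 g H₂O ÷ 18.015 g/mol = 0.071440 mol
mass O = 1.454 − (1.0011 + 0.072012) = 0.38091 g → mol O = 0.38091 ÷ 15.999 = 0.023808 mol
Divide by the smallest (0.023808 mol): C 3.501, H 3.001, O 1.000
Multiplying each by 2 gives whole numbers: C 7.00, H 6.00, O 2.00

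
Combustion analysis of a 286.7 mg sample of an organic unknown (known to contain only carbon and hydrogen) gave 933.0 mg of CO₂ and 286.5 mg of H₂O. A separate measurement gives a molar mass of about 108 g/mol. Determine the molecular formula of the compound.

mol C = 0.9330 g CO₂ ÷ 44.009 g/mol = 0.021200 mol
mol H = 2 × 0.2865 g H₂O ÷ 18.015 g/mol = 0.031807 mol
Divide by the smallest (0.021200 mol): C 1.000, H 1.500
Multiplying each by 2 gives whole numbers: C 2.00, H 3.00
Empirical formula: C2H3
Empirical-formula mass = 27.05 g/mol; 108 ÷ 27.05 ≈ 4, so the molecular formula is C8H12.

C8H12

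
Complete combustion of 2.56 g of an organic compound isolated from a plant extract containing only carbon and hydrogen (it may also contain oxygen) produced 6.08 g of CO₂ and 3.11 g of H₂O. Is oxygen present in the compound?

yes

mol C = 6.08 g CO₂ ÷ 44.009 g/mol = 0.1382 mol
mol H = 2 × 3.11 g H₂O ÷ 18.015 g/mol = 0.3453 mol
C and H account for only 2.007 g of the 2.56 g sample; the remaining 0.5526 g must be oxygen.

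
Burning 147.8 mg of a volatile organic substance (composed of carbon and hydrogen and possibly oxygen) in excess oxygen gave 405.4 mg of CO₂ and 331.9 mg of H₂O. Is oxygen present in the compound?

mol C = 0.4054 g CO₂ ÷ 44.009 g/mol = 0.0092118 mol
mol H = 2 × 0.3319 g H₂O ÷ 18.015 g/mol = 0.036847 mol
C and H together account for 0.14778 g — essentially the entire 0.1478 g sample — so the compound contains no oxygen.

no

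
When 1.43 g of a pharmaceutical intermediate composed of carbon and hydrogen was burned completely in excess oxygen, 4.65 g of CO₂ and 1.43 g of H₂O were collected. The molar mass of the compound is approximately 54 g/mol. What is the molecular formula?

mol C = 4.65 g CO₂ ÷ 44.009 g/mol = 0.1057 mol
mol H = 2 × 1.43 g H₂O ÷ 18.015 g/mol = 0.1588 mol
Divide by the smallest (0.1057 mol): C 1.000, H 1.503
Multiplying each by 2 gives whole numbers: C 2.00, H 3.01
Empirical formula: C2H3
Empirical-formula mass = 27.05 g/mol; 54 ÷ 27.05 ≈ 2, so the molecular formula is C4H6.

C4H6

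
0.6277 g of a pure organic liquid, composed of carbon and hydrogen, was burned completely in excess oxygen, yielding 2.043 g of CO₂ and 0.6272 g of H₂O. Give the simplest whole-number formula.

mol C = 2.043 g CO₂ ÷ 44.009 g/mol = 0.046422 mol
mol H = 2 × 0.6272 g H₂O ÷ 18.015 g/mol = 0.069631 mol
Divide by the smallest (0.046422 mol): C 1.000, H 1.500
Multiplying each by 2 gives whole numbers: C 2.00, H 3.00

C2H3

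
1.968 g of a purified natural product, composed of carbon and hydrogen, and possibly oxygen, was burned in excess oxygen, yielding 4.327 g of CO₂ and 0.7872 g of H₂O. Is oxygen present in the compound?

yes

mol C = 4.327 g CO₂ ÷ 44.009 g/mol = 0.098321 mol
mol H = 2 × 0.7872 g H₂O ÷ 18.015 g/mol = 0.087394 mol
C and H account for only 1.2690 g of the 1.968 g sample; the remaining 0.69898 g must be oxygen.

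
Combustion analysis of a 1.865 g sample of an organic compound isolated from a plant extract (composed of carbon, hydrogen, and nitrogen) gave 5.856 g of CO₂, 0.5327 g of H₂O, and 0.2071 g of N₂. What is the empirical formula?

mol C = 5.856 g CO₂ ÷ 44.009 g/mol = 0.13306 mol
mol H = 2 × 0.5327 g H₂O ÷ 18.015 g/mol = 0.059140 mol
mol N = 2 × 0.2071 g N₂ ÷ 28.014 g/mol = 0.014785 mol
Divide by the smallest (0.014785 mol): C 9.000, H 4.000, N 1.000

C9H4N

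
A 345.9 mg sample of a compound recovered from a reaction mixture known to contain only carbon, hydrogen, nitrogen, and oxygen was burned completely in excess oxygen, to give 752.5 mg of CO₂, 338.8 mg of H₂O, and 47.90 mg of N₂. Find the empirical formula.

C5H11NO

mol C = 0.7525 g CO₂ ÷ 44.009 g/mol = 0.017099 mol
mol H = 2 × 0.3388 g H₂O ÷ 18.015 g/mol = 0.037613 mol
mol N = 2 × 0.04790 g N₂ ÷ 28.014 g/mol = 0.0034197 mol
mass O = 0.3459 − (0.20537 + 0.037914 + 0.047900) = 0.054713 g → mol O = 0.054713 ÷ 15.999 = 0.0034198 mol
Divide by the smallest (0.0034197 mol): C 5.000, H 10.999, N 1.000, O 1.000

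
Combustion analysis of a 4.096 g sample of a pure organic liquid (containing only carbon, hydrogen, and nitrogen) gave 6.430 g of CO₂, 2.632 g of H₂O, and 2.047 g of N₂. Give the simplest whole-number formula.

mol C = 6.430 g CO₂ ÷ 44.009 g/mol = 0.14611 mol
mol H = 2 × 2.632 g H₂O ÷ 18.015 g/mol = 0.29220 mol
mol N = 2 × 2.047 g N₂ ÷ 28.014 g/mol = 0.14614 mol
Divide by the smallest (0.14611 mol): C 1.000, H 2.000, N 1.000

CH2N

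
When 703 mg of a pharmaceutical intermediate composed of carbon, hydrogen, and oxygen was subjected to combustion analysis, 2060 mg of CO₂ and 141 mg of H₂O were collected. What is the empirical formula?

C6H2O

mol C = 2.06 g CO₂ ÷ 44.009 g/mol = 0.04681 mol
mol H = 2 × 0.141 g H₂O ÷ 18.015 g/mol = 0.01565 mol
mass O = 0.703 − (0.5622 + 0.01578) = 0.1250 g → mol O = 0.1250 ÷ 15.999 = 0.007813 mol
Divide by the smallest (0.007813 mol): C 5.991, H 2.003, O 1.000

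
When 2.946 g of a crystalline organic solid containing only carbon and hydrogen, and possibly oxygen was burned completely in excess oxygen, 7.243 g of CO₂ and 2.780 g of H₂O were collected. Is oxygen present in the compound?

mol C = 7.243 g CO₂ ÷ 44.009 g/mol = 0.16458 mol
mol H = 2 × 2.780 g H₂O ÷ 18.015 g/mol = 0.30863 mol
C and H account for only 2.2879 g of the 2.946 g sample; the remaining 0.65813 g must be oxygen.

yes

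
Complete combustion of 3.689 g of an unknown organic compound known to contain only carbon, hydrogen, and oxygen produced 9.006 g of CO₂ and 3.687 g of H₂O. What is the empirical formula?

mol C = 9.006 g CO₂ ÷ 44.009 g/mol = 0.20464 mol
mol H = 2 × 3.687 g H₂O ÷ 18.015 g/mol = 0.40933 mol
mass O = 3.689 − (2.4579 + 0.41260) = 0.81847 g → mol O = 0.81847 ÷ 15.999 = 0.051158 mol
Divide by the smallest (0.051158 mol): C 4.000, H 8.001, O 1.000

C4H8O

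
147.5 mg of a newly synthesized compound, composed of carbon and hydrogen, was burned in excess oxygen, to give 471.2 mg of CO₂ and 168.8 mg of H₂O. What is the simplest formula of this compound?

mol C = 0.4712 g CO₂ ÷ 44.009 g/mol = 0.010707 mol
mol H = 2 × 0.1688 g H₂O ÷ 18.015 g/mol = 0.018740 mol
Divide by the smallest (0.010707 mol): C 1.000, H 1.750
Multiplying each by 4 gives whole numbers: C 4.00, H 7.00

C4H7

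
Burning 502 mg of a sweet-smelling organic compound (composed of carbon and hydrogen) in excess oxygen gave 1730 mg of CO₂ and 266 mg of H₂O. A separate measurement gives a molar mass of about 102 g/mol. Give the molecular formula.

C8H6

mol C = 1.73 g CO₂ ÷ 44.009 g/mol = 0.03931 mol
mol H = 2 × 0.266 g H₂O ÷ 18.015 g/mol = 0.02953 mol
Divide by the smallest (0.02953 mol): C 1.331, H 1.000
Multiplying each by 3 gives whole numbers: C 3.99, H 3.00
Empirical formula: C4H3
Empirical-formula mass = 51.07 g/mol; 102 ÷ 51.07 ≈ 2, so the molecular formula is C8H6.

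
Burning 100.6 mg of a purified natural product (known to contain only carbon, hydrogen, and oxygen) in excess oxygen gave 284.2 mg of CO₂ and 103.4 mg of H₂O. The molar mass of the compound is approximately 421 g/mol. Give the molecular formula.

mol C = 0.2842 g CO₂ ÷ 44.009 g/mol = 0.0064578 mol
mol H = 2 × 0.1034 g H₂O ÷ 18.015 g/mol = 0.011479 mol
mass O = 0.1006 − (0.077564 + 0.011571) = 0.011465 g → mol O = 0.011465 ÷ 15.999 = 0.00071658 mol
Divide by the smallest (0.00071658 mol): C 9.012, H 16.020, O 1.000
Empirical formula: C9H16O
Empirical-formula mass = 140.23 g/mol; 421 ÷ 140.23 ≈ 3, so the molecular formula is C27H48O3.

C27H48O3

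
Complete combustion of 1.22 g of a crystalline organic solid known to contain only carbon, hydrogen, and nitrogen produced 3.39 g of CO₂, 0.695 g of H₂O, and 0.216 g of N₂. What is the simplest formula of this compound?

mol C = 3.39 g CO₂ ÷ 44.009 g/mol = 0.07703 mol
mol H = 2 × 0.695 g H₂O ÷ 18.015 g/mol = 0.07716 mol
mol N = 2 × 0.216 g N₂ ÷ 28.014 g/mol = 0.01542 mol
Divide by the smallest (0.01542 mol): C 4.995, H 5.003, N 1.000

C5H5N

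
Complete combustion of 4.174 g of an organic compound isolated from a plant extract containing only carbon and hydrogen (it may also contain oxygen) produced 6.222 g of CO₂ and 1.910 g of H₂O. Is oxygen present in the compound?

mol C = 6.222 g CO₂ ÷ 44.009 g/mol = 0.14138 mol
mol H = 2 × 1.910 g H₂O ÷ 18.015 g/mol = 0.21205 mol
C and H account for only 1.9119 g of the 4.174 g sample; the remaining 2.2621 g must be oxygen.

yes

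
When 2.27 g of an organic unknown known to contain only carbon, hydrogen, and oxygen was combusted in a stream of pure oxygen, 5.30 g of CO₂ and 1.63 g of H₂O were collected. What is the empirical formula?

C6H9O2

mol C = 5.30 g CO₂ ÷ 44.009 g/mol = 0.1204 mol
mol H = 2 × 1.63 g H₂O ÷ 18.015 g/mol = 0.1810 mol
mass O = 2.27 − (1.446 + 0.1824) = 0.6411 g → mol O = 0.6411 ÷ 15.999 = 0.04007 mol
Divide by the smallest (0.04007 mol): C 3.005, H 4.516, O 1.000
Multiplying each by 2 gives whole numbers: C 6.01, H 9.03, O 2.00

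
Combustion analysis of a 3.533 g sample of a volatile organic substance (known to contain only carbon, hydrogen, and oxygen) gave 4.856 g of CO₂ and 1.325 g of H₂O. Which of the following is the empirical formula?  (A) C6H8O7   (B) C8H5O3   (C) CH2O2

(A) C6H8O7

mol C = 4.856 g CO₂ ÷ 44.009 g/mol = 0.11034 mol
mol H = 2 × 1.325 g H₂O ÷ 18.015 g/mol = 0.14710 mol
mass O = 3.533 − (1.3253 + 0.14828) = 2.0594 g → mol O = 2.0594 ÷ 15.999 = 0.12872 mol
Divide by the smallest (0.11034 mol): C 1.000, H 1.333, O 1.167
Multiplying each by 6 gives whole numbers: C 6.00, H 8.00, O 7.00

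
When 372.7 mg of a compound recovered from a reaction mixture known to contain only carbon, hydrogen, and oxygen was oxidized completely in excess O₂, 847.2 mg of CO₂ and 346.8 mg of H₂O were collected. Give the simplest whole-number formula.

mol C = 0.8472 g CO₂ ÷ 44.009 g/mol = 0.019251 mol
mol H = 2 × 0.3468 g H₂O ÷ 18.015 g/mol = 0.038501 mol
mass O = 0.3727 − (0.23122 + 0.038809) = 0.10267 g → mol O = 0.10267 ÷ 15.999 = 0.0064174 mol
Divide by the smallest (0.0064174 mol): C 3.000, H 6.000, O 1.000

C3H6O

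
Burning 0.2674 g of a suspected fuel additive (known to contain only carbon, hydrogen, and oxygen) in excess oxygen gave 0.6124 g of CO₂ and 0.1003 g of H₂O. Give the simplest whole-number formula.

mol C = 0.6124 g CO₂ ÷ 44.009 g/mol = 0.013915 mol
mol H = 2 × 0.1003 g H₂O ÷ 18.015 g/mol = 0.011135 mol
mass O = 0.2674 − (0.16714 + 0.011224) = 0.089039 g → mol O = 0.089039 ÷ 15.999 = 0.0055653 mol
Divide by the smallest (0.0055653 mol): C 2.500, H 2.001, O 1.000
Multiplying each by 2 gives whole numbers: C 5.00, H 4.00, O 2.00

C5H4O2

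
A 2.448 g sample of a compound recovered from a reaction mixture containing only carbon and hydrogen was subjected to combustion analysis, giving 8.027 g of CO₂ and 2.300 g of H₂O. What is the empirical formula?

mol C = 8.027 g CO₂ ÷ 44.009 g/mol = 0.18239 mol
mol H = 2 × 2.300 g H₂O ÷ 18.015 g/mol = 0.25534 mol
Divide by the smallest (0.18239 mol): C 1.000, H 1.400
Multiplying each by 5 gives whole numbers: C 5.00, H 7.00

C5H7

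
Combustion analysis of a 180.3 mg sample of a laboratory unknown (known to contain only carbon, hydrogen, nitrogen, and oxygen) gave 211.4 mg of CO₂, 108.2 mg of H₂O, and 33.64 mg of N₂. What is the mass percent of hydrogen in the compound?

mol C = 0.2114 g CO₂ ÷ 44.009 g/mol = 0.0048036 mol
mol H = 2 × 0.1082 g H₂O ÷ 18.015 g/mol = 0.012012 mol
mol N = 2 × 0.03364 g N₂ ÷ 28.014 g/mol = 0.0024017 mol
mass O = 0.1803 − (0.057696 + 0.012108 + 0.033640) = 0.076856 g → mol O = 0.076856 ÷ 15.999 = 0.0048038 mol
mass % H = 0.012108 g ÷ 0.1803 g × 100%

6.72%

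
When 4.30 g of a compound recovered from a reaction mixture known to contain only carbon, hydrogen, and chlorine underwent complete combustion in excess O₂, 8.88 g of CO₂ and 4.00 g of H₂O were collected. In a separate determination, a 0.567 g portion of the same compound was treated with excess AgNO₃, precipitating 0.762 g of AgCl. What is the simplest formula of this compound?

mol C = 8.88 g CO₂ ÷ 44.009 g/mol = 0.2018 mol
mol H = 2 × 4.00 g H₂O ÷ 18.015 g/mol = 0.4441 mol
From the AgCl data: mol Cl per gram of compound = (0.762 ÷ 143.318) ÷ 0.567 = 0.009377 mol/g, so in the 4.30 g combustion sample mol Cl = 0.04032 mol
Divide by the smallest (0.04032 mol): C 5.004, H 11.013, Cl 1.000

C5H11Cl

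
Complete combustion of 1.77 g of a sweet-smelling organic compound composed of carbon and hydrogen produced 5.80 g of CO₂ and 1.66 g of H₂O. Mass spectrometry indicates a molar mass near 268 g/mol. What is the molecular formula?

C20H28

mol C = 5.80 g CO₂ ÷ 44.009 g/mol = 0.1318 mol
mol H = 2 × 1.66 g H₂O ÷ 18.015 g/mol = 0.1843 mol
Divide by the smallest (0.1318 mol): C 1.000, H 1.398
Multiplying each by 5 gives whole numbers: C 5.00, H 6.99
Empirical formula: C5H7
Empirical-formula mass = 67.11 g/mol; 268 ÷ 67.11 ≈ 4, so the molecular formula is C20H28.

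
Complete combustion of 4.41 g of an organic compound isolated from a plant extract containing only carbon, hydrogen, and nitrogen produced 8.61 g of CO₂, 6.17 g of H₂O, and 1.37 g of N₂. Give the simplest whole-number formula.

mol C = 8.61 g CO₂ ÷ 44.009 g/mol = 0.1956 mol
mol H = 2 × 6.17 g H₂O ÷ 18.015 g/mol = 0.6850 mol
mol N = 2 × 1.37 g N₂ ÷ 28.014 g/mol = 0.09781 mol
Divide by the smallest (0.09781 mol): C 2.000, H 7.003, N 1.000

C2H7N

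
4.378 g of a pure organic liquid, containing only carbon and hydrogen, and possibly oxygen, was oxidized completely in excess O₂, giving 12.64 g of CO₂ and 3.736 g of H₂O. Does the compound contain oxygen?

yes

mol C = 12.64 g CO₂ ÷ 44.009 g/mol = 0.28721 mol
mol H = 2 × 3.736 g H₂O ÷ 18.015 g/mol = 0.41477 mol
C and H account for only 3.8678 g of the 4.378 g sample; the remaining 0.51019 g must be oxygen.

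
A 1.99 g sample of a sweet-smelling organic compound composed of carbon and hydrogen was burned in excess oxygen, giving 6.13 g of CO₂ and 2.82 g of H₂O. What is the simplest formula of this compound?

mol C = 6.13 g CO₂ ÷ 44.009 g/mol = 0.1393 mol
mol H = 2 × 2.82 g H₂O ÷ 18.015 g/mol = 0.3131 mol
Divide by the smallest (0.1393 mol): C 1.000, H 2.248
Multiplying each by 4 gives whole numbers: C 4.00, H 8.99

C4H9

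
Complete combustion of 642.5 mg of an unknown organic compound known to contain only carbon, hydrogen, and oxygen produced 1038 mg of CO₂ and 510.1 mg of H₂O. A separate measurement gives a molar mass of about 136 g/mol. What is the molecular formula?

C5H12O4

mol C = 1.038 g CO₂ ÷ 44.009 g/mol = 0.023586 mol
mol H = 2 × 0.5101 g H₂O ÷ 18.015 g/mol = 0.056631 mol
mass O = 0.6425 − (0.28329 + 0.057084) = 0.30212 g → mol O = 0.30212 ÷ 15.999 = 0.018884 mol
Divide by the smallest (0.018884 mol): C 1.249, H 2.999, O 1.000
Multiplying each by 4 gives whole numbers: C 5.00, H 12.00, O 4.00
Empirical formula: C5H12O4
Empirical-formula mass = 136.15 g/mol; 136 ÷ 136.15 ≈ 1, so the molecular formula is C5H12O4.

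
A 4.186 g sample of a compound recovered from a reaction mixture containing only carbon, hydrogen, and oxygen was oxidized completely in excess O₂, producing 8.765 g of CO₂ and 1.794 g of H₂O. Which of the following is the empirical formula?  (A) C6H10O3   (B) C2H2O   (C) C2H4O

mol C = 8.765 g CO₂ ÷ 44.009 g/mol = 0.19916 mol
mol H = 2 × 1.794 g H₂O ÷ 18.015 g/mol = 0.19917 mol
mass O = 4.186 − (2.3922 + 0.20076) = 1.5931 g → mol O = 1.5931 ÷ 15.999 = 0.099574 mol
Divide by the smallest (0.099574 mol): C 2.000, H 2.000, O 1.000

(B) C2H2O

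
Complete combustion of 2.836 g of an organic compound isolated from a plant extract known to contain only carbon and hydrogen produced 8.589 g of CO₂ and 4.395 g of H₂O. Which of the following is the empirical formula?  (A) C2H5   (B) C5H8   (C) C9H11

mol C = 8.589 g CO₂ ÷ 44.009 g/mol = 0.19516 mol
mol H = 2 × 4.395 g H₂O ÷ 18.015 g/mol = 0.48793 mol
Divide by the smallest (0.19516 mol): C 1.000, H 2.500
Multiplying each by 2 gives whole numbers: C 2.00, H 5.00

(A) C2H5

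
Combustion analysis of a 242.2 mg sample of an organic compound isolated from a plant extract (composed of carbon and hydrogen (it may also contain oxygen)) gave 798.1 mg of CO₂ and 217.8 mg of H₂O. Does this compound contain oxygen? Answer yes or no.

no

mol C = 0.7981 g CO₂ ÷ 44.009 g/mol = 0.018135 mol
mol H = 2 × 0.2178 g H₂O ÷ 18.015 g/mol = 0.024180 mol
C and H together account for 0.24219 g — essentially the entire 0.2422 g sample — so the compound contains no oxygen.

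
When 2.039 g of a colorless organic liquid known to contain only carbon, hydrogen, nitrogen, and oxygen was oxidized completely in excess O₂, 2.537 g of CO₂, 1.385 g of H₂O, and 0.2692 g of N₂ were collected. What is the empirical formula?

C3H8NO3

mol C = 2.537 g CO₂ ÷ 44.009 g/mol = 0.057647 mol
mol H = 2 × 1.385 g H₂O ÷ 18.015 g/mol = 0.15376 mol
mol N = 2 × 0.2692 g N₂ ÷ 28.014 g/mol = 0.019219 mol
mass O = 2.039 − (0.69240 + 0.15499 + 0.26920) = 0.92241 g → mol O = 0.92241 ÷ 15.999 = 0.057654 mol
Divide by the smallest (0.019219 mol): C 3.000, H 8.000, N 1.000, O 3.000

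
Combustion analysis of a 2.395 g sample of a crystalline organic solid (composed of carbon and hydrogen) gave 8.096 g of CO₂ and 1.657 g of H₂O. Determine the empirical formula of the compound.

CH

mol C = 8.096 g CO₂ ÷ 44.009 g/mol = 0.18396 mol
mol H = 2 × 1.657 g H₂O ÷ 18.015 g/mol = 0.18396 mol
Divide by the smallest (0.18396 mol): C 1.000, H 1.000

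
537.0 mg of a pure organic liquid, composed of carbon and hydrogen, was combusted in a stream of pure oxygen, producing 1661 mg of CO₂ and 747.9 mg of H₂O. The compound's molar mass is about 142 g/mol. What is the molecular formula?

mol C = 1.661 g CO₂ ÷ 44.009 g/mol = 0.037742 mol
mol H = 2 × 0.7479 g H₂O ÷ 18.015 g/mol = 0.083031 mol
Divide by the smallest (0.037742 mol): C 1.000, H 2.200
Multiplying each by 5 gives whole numbers: C 5.00, H 11.00
Empirical formula: C5H11
Empirical-formula mass = 71.14 g/mol; 142 ÷ 71.14 ≈ 2, so the molecular formula is C10H22.

C10H22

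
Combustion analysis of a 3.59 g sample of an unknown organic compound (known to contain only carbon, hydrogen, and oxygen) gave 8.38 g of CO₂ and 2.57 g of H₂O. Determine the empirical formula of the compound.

mol C = 8.38 g CO₂ ÷ 44.009 g/mol = 0.1904 mol
mol H = 2 × 2.57 g H₂O ÷ 18.015 g/mol = 0.2853 mol
mass O = 3.59 − (2.287 + 0.2876) = 1.015 g → mol O = 1.015 ÷ 15.999 = 0.06346 mol
Divide by the smallest (0.06346 mol): C 3.000, H 4.496, O 1.000
Multiplying each by 2 gives whole numbers: C 6.00, H 8.99, O 2.00

C6H9O2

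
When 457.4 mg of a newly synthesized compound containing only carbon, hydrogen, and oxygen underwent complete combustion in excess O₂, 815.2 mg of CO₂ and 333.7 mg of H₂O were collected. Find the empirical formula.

mol C = 0.8152 g CO₂ ÷ 44.009 g/mol = 0.018523 mol
mol H = 2 × 0.3337 g H₂O ÷ 18.015 g/mol = 0.037047 mol
mass O = 0.4574 − (0.22249 + 0.037343) = 0.19757 g → mol O = 0.19757 ÷ 15.999 = 0.012349 mol
Divide by the smallest (0.012349 mol): C 1.500, H 3.000, O 1.000
Multiplying each by 2 gives whole numbers: C 3.00, H 6.00, O 2.00

C3H6O2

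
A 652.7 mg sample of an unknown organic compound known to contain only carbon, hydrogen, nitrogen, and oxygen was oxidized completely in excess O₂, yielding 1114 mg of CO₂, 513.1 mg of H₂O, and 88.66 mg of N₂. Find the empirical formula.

mol C = 1.114 g CO₂ ÷ 44.009 g/mol = 0.025313 mol
mol H = 2 × 0.5131 g H₂O ÷ 18.015 g/mol = 0.056964 mol
mol N = 2 × 0.08866 g N₂ ÷ 28.014 g/mol = 0.0063297 mol
mass O = 0.6527 − (0.30403 + 0.057419 + 0.088660) = 0.20259 g → mol O = 0.20259 ÷ 15.999 = 0.012662 mol
Divide by the smallest (0.0063297 mol): C 3.999, H 8.999, N 1.000, O 2.000

C4H9NO2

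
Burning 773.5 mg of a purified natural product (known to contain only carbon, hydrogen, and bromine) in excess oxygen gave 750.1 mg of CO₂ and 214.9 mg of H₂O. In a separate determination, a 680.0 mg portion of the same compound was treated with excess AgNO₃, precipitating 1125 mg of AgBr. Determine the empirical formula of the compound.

mol C = 0.7501 g CO₂ ÷ 44.009 g/mol = 0.017044 mol
mol H = 2 × 0.2149 g H₂O ÷ 18.015 g/mol = 0.023858 mol
From the AgBr data: mol Br per gram of compound = (1.125 ÷ 187.772) ÷ 0.6800 = 0.0088107 mol/g, so in the 0.7735 g combustion sample mol Br = 0.0068151 mol
Divide by the smallest (0.0068151 mol): C 2.501, H 3.501, Br 1.000
Multiplying each by 2 gives whole numbers: C 5.00, H 7.00, Br 2.00

C5H7Br2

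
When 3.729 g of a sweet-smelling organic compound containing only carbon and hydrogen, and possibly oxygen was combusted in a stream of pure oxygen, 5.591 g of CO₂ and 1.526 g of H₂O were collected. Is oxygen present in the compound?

yes

mol C = 5.591 g CO₂ ÷ 44.009 g/mol = 0.12704 mol
mol H = 2 × 1.526 g H₂O ÷ 18.015 g/mol = 0.16941 mol
C and H account for only 1.6967 g of the 3.729 g sample; the remaining 2.0323 g must be oxygen.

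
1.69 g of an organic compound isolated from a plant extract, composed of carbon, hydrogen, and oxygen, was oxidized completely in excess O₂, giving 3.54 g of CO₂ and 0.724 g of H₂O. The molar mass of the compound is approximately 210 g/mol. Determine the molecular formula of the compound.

mol C = 3.54 g CO₂ ÷ 44.009 g/mol = 0.08044 mol
mol H = 2 × 0.724 g H₂O ÷ 18.015 g/mol = 0.08038 mol
mass O = 1.69 − (0.9661 + 0.08102) = 0.6428 g → mol O = 0.6428 ÷ 15.999 = 0.04018 mol
Divide by the smallest (0.04018 mol): C 2.002, H 2.000, O 1.000
Empirical formula: C2H2O
Empirical-formula mass = 42.04 g/mol; 210 ÷ 42.04 ≈ 5, so the molecular formula is C10H10O5.

C10H10O5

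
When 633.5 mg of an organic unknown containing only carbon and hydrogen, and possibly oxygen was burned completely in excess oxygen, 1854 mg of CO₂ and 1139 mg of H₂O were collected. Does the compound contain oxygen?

mol C = 1.854 g CO₂ ÷ 44.009 g/mol = 0.042128 mol
mol H = 2 × 1.139 g H₂O ÷ 18.015 g/mol = 0.12645 mol
C and H together account for 0.63346 g — essentially the entire 0.6335 g sample — so the compound contains no oxygen.

no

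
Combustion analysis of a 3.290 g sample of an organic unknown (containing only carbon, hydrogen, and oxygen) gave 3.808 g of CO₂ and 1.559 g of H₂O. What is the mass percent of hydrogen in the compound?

mol C = 3.808 g CO₂ ÷ 44.009 g/mol = 0.086528 mol
mol H = 2 × 1.559 g H₂O ÷ 18.015 g/mol = 0.17308 mol
mass O = 3.290 − (1.0393 + 0.17446) = 2.0763 g → mol O = 2.0763 ÷ 15.999 = 0.12977 mol
mass % H = 0.17446 g ÷ 3.290 g × 100%

5.30%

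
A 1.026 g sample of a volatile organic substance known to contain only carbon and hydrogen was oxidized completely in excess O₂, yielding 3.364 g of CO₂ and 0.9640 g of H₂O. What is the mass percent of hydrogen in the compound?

mol C = 3.364 g CO₂ ÷ 44.009 g/mol = 0.076439 mol
mol H = 2 × 0.9640 g H₂O ÷ 18.015 g/mol = 0.10702 mol
mass % H = 0.10788 g ÷ 1.026 g × 100%

10.51%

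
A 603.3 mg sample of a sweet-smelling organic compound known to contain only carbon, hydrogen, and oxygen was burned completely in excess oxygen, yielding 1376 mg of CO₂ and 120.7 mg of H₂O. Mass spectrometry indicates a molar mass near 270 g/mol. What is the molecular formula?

mol C = 1.376 g CO₂ ÷ 44.009 g/mol = 0.031266 mol
mol H = 2 × 0.1207 g H₂O ÷ 18.015 g/mol = 0.013400 mol
mass O = 0.6033 − (0.37554 + 0.013507) = 0.21425 g → mol O = 0.21425 ÷ 15.999 = 0.013392 mol
Divide by the smallest (0.013392 mol): C 2.335, H 1.001, O 1.000
Multiplying each by 3 gives whole numbers: C 7.00, H 3.00, O 3.00
Empirical formula: C7H3O3
Empirical-formula mass = 135.10 g/mol; 270 ÷ 135.10 ≈ 2, so the molecular formula is C14H6O6.

C14H6O6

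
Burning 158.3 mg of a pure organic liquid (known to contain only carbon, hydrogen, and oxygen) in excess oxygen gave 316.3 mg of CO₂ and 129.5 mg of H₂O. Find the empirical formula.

C2H4O

mol C = 0.3163 g CO₂ ÷ 44.009 g/mol = 0.0071872 mol
mol H = 2 × 0.1295 g H₂O ÷ 18.015 g/mol = 0.014377 mol
mass O = 0.1583 − (0.086325 + 0.014492) = 0.057483 g → mol O = 0.057483 ÷ 15.999 = 0.0035929 mol
Divide by the smallest (0.0035929 mol): C 2.000, H 4.001, O 1.000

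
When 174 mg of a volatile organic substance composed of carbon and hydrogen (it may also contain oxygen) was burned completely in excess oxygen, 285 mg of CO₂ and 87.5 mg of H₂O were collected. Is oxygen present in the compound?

yes

mol C = 0.285 g CO₂ ÷ 44.009 g/mol = 0.006476 mol
mol H = 2 × 0.0875 g H₂O ÷ 18.015 g/mol = 0.009714 mol
C and H account for only 0.08757 g of the 0.174 g sample; the remaining 0.08643 g must be oxygen.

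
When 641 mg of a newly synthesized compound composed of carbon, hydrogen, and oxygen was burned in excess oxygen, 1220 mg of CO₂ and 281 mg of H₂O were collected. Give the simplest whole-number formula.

mol C = 1.22 g CO₂ ÷ 44.009 g/mol = 0.02772 mol
mol H = 2 × 0.281 g H₂O ÷ 18.015 g/mol = 0.03120 mol
mass O = 0.641 − (0.3330 + 0.03145) = 0.2766 g → mol O = 0.2766 ÷ 15.999 = 0.01729 mol
Divide by the smallest (0.01729 mol): C 1.604, H 1.805, O 1.000
Multiplying each by 5 gives whole numbers: C 8.02, H 9.02, O 5.00

C8H9O5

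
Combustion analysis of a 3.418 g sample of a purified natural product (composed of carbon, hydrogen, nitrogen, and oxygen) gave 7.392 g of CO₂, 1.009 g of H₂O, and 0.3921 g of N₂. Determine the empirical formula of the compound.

mol C = 7.392 g CO₂ ÷ 44.009 g/mol = 0.16797 mol
mol H = 2 × 1.009 g H₂O ÷ 18.015 g/mol = 0.11202 mol
mol N = 2 × 0.3921 g N₂ ÷ 28.014 g/mol = 0.027993 mol
mass O = 3.418 − (2.0174 + 0.11291 + 0.39210) = 0.89555 g → mol O = 0.89555 ÷ 15.999 = 0.055975 mol
Divide by the smallest (0.027993 mol): C 6.000, H 4.002, N 1.000, O 2.000

C6H4NO2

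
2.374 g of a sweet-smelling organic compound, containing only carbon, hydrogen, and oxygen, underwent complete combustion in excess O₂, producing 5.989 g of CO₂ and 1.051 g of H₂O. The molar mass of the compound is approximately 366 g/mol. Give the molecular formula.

mol C = 5.989 g CO₂ ÷ 44.009 g/mol = 0.13609 mol
mol H = 2 × 1.051 g H₂O ÷ 18.015 g/mol = 0.11668 mol
mass O = 2.374 − (1.6345 + 0.11761) = 0.62186 g → mol O = 0.62186 ÷ 15.999 = 0.038869 mol
Divide by the smallest (0.038869 mol): C 3.501, H 3.002, O 1.000
Multiplying each by 2 gives whole numbers: C 7.00, H 6.00, O 2.00
Empirical formula: C7H6O2
Empirical-formula mass = 122.12 g/mol; 366 ÷ 122.12 ≈ 3, so the molecular formula is C21H18O6.

C21H18O6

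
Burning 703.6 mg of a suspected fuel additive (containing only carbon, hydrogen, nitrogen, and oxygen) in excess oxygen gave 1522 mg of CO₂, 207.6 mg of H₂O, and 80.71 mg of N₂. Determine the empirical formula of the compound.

C6H4NO2

mol C = 1.522 g CO₂ ÷ 44.009 g/mol = 0.034584 mol
mol H = 2 × 0.2076 g H₂O ÷ 18.015 g/mol = 0.023047 mol
mol N = 2 × 0.08071 g N₂ ÷ 28.014 g/mol = 0.0057621 mol
mass O = 0.7036 − (0.41539 + 0.023232 + 0.080710) = 0.18427 g → mol O = 0.18427 ÷ 15.999 = 0.011518 mol
Divide by the smallest (0.0057621 mol): C 6.002, H 4.000, N 1.000, O 1.999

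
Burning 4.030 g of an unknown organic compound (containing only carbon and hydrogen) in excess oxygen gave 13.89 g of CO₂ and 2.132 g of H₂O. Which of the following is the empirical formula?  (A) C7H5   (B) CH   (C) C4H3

(C) C4H3

mol C = 13.89 g CO₂ ÷ 44.009 g/mol = 0.31562 mol
mol H = 2 × 2.132 g H₂O ÷ 18.015 g/mol = 0.23669 mol
Divide by the smallest (0.23669 mol): C 1.333, H 1.000
Multiplying each by 3 gives whole numbers: C 4.00, H 3.00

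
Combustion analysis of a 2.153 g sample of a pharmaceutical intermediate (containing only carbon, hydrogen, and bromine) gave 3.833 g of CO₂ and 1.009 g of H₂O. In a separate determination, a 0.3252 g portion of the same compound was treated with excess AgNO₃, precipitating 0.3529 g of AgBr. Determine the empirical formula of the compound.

mol C = 3.833 g CO₂ ÷ 44.009 g/mol = 0.087096 mol
mol H = 2 × 1.009 g H₂O ÷ 18.015 g/mol = 0.11202 mol
From the AgBr data: mol Br per gram of compound = (0.3529 ÷ 187.772) ÷ 0.3252 = 0.0057792 mol/g, so in the 2.153 g combustion sample mol Br = 0.012443 mol
Divide by the smallest (0.012443 mol): C 7.000, H 9.003, Br 1.000

C7H9Br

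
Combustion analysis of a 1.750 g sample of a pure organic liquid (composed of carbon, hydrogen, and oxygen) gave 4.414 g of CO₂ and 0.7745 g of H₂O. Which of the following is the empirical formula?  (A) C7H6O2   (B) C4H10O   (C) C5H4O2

(A) C7H6O2

mol C = 4.414 g CO₂ ÷ 44.009 g/mol = 0.10030 mol
mol H = 2 × 0.7745 g H₂O ÷ 18.015 g/mol = 0.085984 mol
mass O = 1.750 − (1.2047 + 0.086672) = 0.45865 g → mol O = 0.45865 ÷ 15.999 = 0.028668 mol
Divide by the smallest (0.028668 mol): C 3.499, H 2.999, O 1.000
Multiplying each by 2 gives whole numbers: C 7.00, H 6.00, O 2.00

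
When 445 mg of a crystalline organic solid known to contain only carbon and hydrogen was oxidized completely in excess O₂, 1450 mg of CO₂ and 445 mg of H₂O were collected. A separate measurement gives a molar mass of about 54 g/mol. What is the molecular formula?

mol C = 1.45 g CO₂ ÷ 44.009 g/mol = 0.03295 mol
mol H = 2 × 0.445 g H₂O ÷ 18.015 g/mol = 0.04940 mol
Divide by the smallest (0.03295 mol): C 1.000, H 1.499
Multiplying each by 2 gives whole numbers: C 2.00, H 3.00
Empirical formula: C2H3
Empirical-formula mass = 27.05 g/mol; 54 ÷ 27.05 ≈ 2, so the molecular formula is C4H6.

C4H6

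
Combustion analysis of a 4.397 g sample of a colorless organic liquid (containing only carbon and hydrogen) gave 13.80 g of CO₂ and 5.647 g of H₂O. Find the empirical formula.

mol C = 13.80 g CO₂ ÷ 44.009 g/mol = 0.31357 mol
mol H = 2 × 5.647 g H₂O ÷ 18.015 g/mol = 0.62692 mol
Divide by the smallest (0.31357 mol): C 1.000, H 1.999

CH2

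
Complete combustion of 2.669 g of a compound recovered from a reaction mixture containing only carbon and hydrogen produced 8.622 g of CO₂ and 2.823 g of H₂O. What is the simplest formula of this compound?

mol C = 8.622 g CO₂ ÷ 44.009 g/mol = 0.19591 mol
mol H = 2 × 2.823 g H₂O ÷ 18.015 g/mol = 0.31341 mol
Divide by the smallest (0.19591 mol): C 1.000, H 1.600
Multiplying each by 5 gives whole numbers: C 5.00, H 8.00

C5H8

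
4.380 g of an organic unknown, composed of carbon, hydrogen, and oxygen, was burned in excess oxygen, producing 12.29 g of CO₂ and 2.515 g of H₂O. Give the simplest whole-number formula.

C6H6O

mol C = 12.29 g CO₂ ÷ 44.009 g/mol = 0.27926 mol
mol H = 2 × 2.515 g H₂O ÷ 18.015 g/mol = 0.27921 mol
mass O = 4.380 − (3.3542 + 0.28145) = 0.74435 g → mol O = 0.74435 ÷ 15.999 = 0.046525 mol
Divide by the smallest (0.046525 mol): C 6.002, H 6.001, O 1.000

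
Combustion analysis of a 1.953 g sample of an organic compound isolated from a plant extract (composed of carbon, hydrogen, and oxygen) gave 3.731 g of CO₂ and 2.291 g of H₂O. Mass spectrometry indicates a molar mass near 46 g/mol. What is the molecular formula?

C2H6O

mol C = 3.731 g CO₂ ÷ 44.009 g/mol = 0.084778 mol
mol H = 2 × 2.291 g H₂O ÷ 18.015 g/mol = 0.25434 mol
mass O = 1.953 − (1.0183 + 0.25638) = 0.67835 g → mol O = 0.67835 ÷ 15.999 = 0.042400 mol
Divide by the smallest (0.042400 mol): C 2.000, H 5.999, O 1.000
Empirical formula: C2H6O
Empirical-formula mass = 46.07 g/mol; 46 ÷ 46.07 ≈ 1, so the molecular formula is C2H6O.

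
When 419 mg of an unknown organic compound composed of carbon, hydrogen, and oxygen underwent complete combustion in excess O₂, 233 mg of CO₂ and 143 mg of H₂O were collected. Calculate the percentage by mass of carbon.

mol C = 0.233 g CO₂ ÷ 44.009 g/mol = 0.005294 mol
mol H = 2 × 0.143 g H₂O ÷ 18.015 g/mol = 0.01588 mol
mass O = 0.419 − (0.06359 + 0.01600) = 0.3394 g → mol O = 0.3394 ÷ 15.999 = 0.02121 mol
mass % C = 0.06359 g ÷ 0.419 g × 100%

15.2%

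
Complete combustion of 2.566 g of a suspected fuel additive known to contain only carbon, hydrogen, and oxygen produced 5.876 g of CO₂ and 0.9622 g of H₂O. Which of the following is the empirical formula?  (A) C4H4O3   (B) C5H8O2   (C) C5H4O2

(C) C5H4O2

mol C = 5.876 g CO₂ ÷ 44.009 g/mol = 0.13352 mol
mol H = 2 × 0.9622 g H₂O ÷ 18.015 g/mol = 0.10682 mol
mass O = 2.566 − (1.6037 + 0.10768) = 0.85464 g → mol O = 0.85464 ÷ 15.999 = 0.053418 mol
Divide by the smallest (0.053418 mol): C 2.499, H 2.000, O 1.000
Multiplying each by 2 gives whole numbers: C 5.00, H 4.00, O 2.00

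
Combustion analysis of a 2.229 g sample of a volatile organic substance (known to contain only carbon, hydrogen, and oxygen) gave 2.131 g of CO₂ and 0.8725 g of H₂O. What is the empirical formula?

mol C = 2.131 g CO₂ ÷ 44.009 g/mol = 0.048422 mol
mol H = 2 × 0.8725 g H₂O ÷ 18.015 g/mol = 0.096864 mol
mass O = 2.229 − (0.58160 + 0.097639) = 1.5498 g → mol O = 1.5498 ÷ 15.999 = 0.096866 mol
Divide by the smallest (0.048422 mol): C 1.000, H 2.000, O 2.000

CH2O2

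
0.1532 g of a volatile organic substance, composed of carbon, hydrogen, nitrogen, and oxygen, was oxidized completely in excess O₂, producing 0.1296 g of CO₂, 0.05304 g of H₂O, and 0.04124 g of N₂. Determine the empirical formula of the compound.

mol C = 0.1296 g CO₂ ÷ 44.009 g/mol = 0.0029449 mol
mol H = 2 × 0.05304 g H₂O ÷ 18.015 g/mol = 0.0058884 mol
mol N = 2 × 0.04124 g N₂ ÷ 28.014 g/mol = 0.0029442 mol
mass O = 0.1532 − (0.035371 + 0.0059355 + 0.041240) = 0.070654 g → mol O = 0.070654 ÷ 15.999 = 0.0044161 mol
Divide by the smallest (0.0029442 mol): C 1.000, H 2.000, N 1.000, O 1.500
Multiplying each by 2 gives whole numbers: C 2.00, H 4.00, N 2.00, O 3.00

C2H4N2O3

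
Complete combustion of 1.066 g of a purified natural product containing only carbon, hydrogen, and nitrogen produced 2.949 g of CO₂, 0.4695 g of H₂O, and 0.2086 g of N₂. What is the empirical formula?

mol C = 2.949 g CO₂ ÷ 44.009 g/mol = 0.067009 mol
mol H = 2 × 0.4695 g H₂O ÷ 18.015 g/mol = 0.052123 mol
mol N = 2 × 0.2086 g N₂ ÷ 28.014 g/mol = 0.014893 mol
Divide by the smallest (0.014893 mol): C 4.499, H 3.500, N 1.000
Multiplying each by 2 gives whole numbers: C 9.00, H 7.00, N 2.00

C9H7N2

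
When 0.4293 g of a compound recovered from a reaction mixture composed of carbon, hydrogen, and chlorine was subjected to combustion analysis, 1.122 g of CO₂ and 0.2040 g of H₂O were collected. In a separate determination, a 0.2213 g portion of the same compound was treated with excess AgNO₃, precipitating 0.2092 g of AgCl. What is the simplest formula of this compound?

C9H8Cl

mol C = 1.122 g CO₂ ÷ 44.009 g/mol = 0.025495 mol
mol H = 2 × 0.2040 g H₂O ÷ 18.015 g/mol = 0.022648 mol
From the AgCl data: mol Cl per gram of compound = (0.2092 ÷ 143.318) ÷ 0.2213 = 0.0065960 mol/g, so in the 0.4293 g combustion sample mol Cl = 0.0028317 mol
Divide by the smallest (0.0028317 mol): C 9.003, H 7.998, Cl 1.000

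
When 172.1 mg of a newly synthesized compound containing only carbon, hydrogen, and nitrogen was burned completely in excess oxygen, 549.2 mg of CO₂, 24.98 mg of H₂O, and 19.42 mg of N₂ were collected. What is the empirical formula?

C9H2N

mol C = 0.5492 g CO₂ ÷ 44.009 g/mol = 0.012479 mol
mol H = 2 × 0.02498 g H₂O ÷ 18.015 g/mol = 0.0027732 mol
mol N = 2 × 0.01942 g N₂ ÷ 28.014 g/mol = 0.0013864 mol
Divide by the smallest (0.0013864 mol): C 9.001, H 2.000, N 1.000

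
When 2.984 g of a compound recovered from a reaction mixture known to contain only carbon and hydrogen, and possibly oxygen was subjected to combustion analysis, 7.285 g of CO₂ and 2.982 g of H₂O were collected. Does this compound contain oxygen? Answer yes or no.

mol C = 7.285 g CO₂ ÷ 44.009 g/mol = 0.16553 mol
mol H = 2 × 2.982 g H₂O ÷ 18.015 g/mol = 0.33106 mol
C and H account for only 2.3219 g of the 2.984 g sample; the remaining 0.66206 g must be oxygen.

yes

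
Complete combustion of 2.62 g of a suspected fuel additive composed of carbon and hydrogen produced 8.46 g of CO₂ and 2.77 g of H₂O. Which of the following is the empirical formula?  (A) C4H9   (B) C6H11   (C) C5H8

mol C = 8.46 g CO₂ ÷ 44.009 g/mol = 0.1922 mol
mol H = 2 × 2.77 g H₂O ÷ 18.015 g/mol = 0.3075 mol
Divide by the smallest (0.1922 mol): C 1.000, H 1.600
Multiplying each by 5 gives whole numbers: C 5.00, H 8.00

(C) C5H8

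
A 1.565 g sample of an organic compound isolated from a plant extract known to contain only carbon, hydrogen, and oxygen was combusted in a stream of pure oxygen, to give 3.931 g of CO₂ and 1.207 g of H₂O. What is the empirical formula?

C4H6O

mol C = 3.931 g CO₂ ÷ 44.009 g/mol = 0.089323 mol
mol H = 2 × 1.207 g H₂O ÷ 18.015 g/mol = 0.13400 mol
mass O = 1.565 − (1.0729 + 0.13507) = 0.35707 g → mol O = 0.35707 ÷ 15.999 = 0.022319 mol
Divide by the smallest (0.022319 mol): C 4.002, H 6.004, O 1.000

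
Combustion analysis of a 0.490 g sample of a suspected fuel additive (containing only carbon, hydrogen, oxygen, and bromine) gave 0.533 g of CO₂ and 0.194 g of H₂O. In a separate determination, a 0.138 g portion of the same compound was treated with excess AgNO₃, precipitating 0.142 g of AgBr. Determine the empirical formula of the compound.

mol C = 0.533 g CO₂ ÷ 44.009 g/mol = 0.01211 mol
mol H = 2 × 0.194 g H₂O ÷ 18.015 g/mol = 0.02154 mol
From the AgBr data: mol Br per gram of compound = (0.142 ÷ 187.772) ÷ 0.138 = 0.005480 mol/g, so in the 0.490 g combustion sample mol Br = 0.002685 mol
mass O = 0.490 − (0.1455 + 0.02171 + 0.2146) = 0.1083 g → mol O = 0.1083 ÷ 15.999 = 0.006767 mol
Divide by the smallest (0.002685 mol): C 4.510, H 8.021, Br 1.000, O 2.520
Multiplying each by 2 gives whole numbers: C 9.02, H 16.04, Br 2.00, O 5.04

C9H16Br2O5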